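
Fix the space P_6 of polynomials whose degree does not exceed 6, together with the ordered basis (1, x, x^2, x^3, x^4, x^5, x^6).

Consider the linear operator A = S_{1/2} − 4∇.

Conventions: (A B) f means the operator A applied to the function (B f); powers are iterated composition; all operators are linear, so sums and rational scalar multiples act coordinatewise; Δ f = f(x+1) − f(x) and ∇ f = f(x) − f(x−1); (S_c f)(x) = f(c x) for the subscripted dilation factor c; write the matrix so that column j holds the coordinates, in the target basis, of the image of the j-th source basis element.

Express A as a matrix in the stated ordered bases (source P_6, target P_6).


the matrix is [[1, -4, 4, -4, 4, -4, 4]; [0, 1/2, -8, 12, -16, 20, -24]; [0, 0, 1/4, -12, 24, -40, 60]; [0, 0, 0, 1/8, -16, 40, -80]; [0, 0, 0, 0, 1/16, -20, 60]; [0, 0, 0, 0, 0, 1/32, -24]; [0, 0, 0, 0, 0, 0, 1/64]] (rows listed top to bottom)

image of 1: 1
image of x: (1/2)x - 4
image of x^2: (1/4)x^2 - 8x + 4
image of x^3: (1/8)x^3 - 12x^2 + 12x - 4
image of x^4: (1/16)x^4 - 16x^3 + 24x^2 - 16x + 4
image of x^5: (1/32)x^5 - 20x^4 + 40x^3 - 40x^2 + 20x - 4
image of x^6: (1/64)x^6 - 24x^5 + 60x^4 - 80x^3 + 60x^2 - 24x + 4
each image's coordinates form column j of the matrix


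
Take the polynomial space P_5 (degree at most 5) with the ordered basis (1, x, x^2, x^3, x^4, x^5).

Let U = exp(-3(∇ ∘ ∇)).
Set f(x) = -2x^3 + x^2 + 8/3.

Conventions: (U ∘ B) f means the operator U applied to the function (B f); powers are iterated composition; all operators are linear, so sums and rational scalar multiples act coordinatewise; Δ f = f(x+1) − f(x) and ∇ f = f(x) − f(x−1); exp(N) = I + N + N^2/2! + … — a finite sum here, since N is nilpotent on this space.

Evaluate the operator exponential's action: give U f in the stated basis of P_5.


order-1 term: 36x - 42
the series for exp(-3(∇ ∘ ∇)) f terminates at order 1
exp(-3(∇ ∘ ∇)) f = -2x^3 + x^2 + 36x - 118/3

the result is g(x) = -2x^3 + x^2 + 36x - 118/3


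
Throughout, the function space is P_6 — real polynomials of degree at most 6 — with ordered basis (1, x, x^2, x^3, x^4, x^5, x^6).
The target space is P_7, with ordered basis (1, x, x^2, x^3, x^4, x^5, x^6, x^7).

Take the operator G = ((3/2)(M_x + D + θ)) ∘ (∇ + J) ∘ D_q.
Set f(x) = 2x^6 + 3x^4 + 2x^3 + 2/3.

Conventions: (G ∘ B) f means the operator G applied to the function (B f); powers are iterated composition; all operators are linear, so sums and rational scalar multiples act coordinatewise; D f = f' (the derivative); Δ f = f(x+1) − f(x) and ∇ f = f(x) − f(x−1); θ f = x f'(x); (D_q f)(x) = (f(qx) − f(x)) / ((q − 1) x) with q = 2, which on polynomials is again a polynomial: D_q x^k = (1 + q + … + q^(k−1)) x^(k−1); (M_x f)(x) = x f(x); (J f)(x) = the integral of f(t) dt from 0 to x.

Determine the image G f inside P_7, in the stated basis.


the image equals g(x) = (63/2)x^7 + 189x^6 + (9207/8)x^5 + (3929/2)x^4 + 291x^3 - (5139/2)x^2 + 3315x - 2211/2

D_q f = 126x^5 + 45x^3 + 14x^2
∇ D_q f = 630x^4 - 1260x^3 + 1395x^2 - 737x + 157
J D_q f = 21x^6 + (45/4)x^4 + (14/3)x^3
(∇ + J) D_q f = 21x^6 + (2565/4)x^4 - (3766/3)x^3 + 1395x^2 - 737x + 157
M_x (∇ + J) D_q f = 21x^7 + (2565/4)x^5 - (3766/3)x^4 + 1395x^3 - 737x^2 + 157x
D (∇ + J) D_q f = 126x^5 + 2565x^3 - 3766x^2 + 2790x - 737
θ (∇ + J) D_q f = 126x^6 + 2565x^4 - 3766x^3 + 2790x^2 - 737x
(M_x + D + θ) (∇ + J) D_q f = 21x^7 + 126x^6 + (3069/4)x^5 + (3929/3)x^4 + 194x^3 - 1713x^2 + 2210x - 737
((3/2)(M_x + D + θ)) (∇ + J) D_q f = (63/2)x^7 + 189x^6 + (9207/8)x^5 + (3929/2)x^4 + 291x^3 - (5139/2)x^2 + 3315x - 2211/2


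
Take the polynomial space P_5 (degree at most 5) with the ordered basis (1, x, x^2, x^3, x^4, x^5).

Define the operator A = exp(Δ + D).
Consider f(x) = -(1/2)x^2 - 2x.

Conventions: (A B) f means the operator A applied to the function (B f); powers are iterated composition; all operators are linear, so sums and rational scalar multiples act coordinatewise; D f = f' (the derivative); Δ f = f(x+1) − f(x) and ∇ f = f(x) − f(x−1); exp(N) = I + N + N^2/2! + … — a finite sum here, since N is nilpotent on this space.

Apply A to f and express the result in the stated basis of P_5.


g(x) = -(1/2)x^2 - 4x - 13/2

order-1 term: -2x - 9/2
order-2 term: -2
the series for exp(Δ + D) f terminates at order 2
exp(Δ + D) f = -(1/2)x^2 - 4x - 13/2


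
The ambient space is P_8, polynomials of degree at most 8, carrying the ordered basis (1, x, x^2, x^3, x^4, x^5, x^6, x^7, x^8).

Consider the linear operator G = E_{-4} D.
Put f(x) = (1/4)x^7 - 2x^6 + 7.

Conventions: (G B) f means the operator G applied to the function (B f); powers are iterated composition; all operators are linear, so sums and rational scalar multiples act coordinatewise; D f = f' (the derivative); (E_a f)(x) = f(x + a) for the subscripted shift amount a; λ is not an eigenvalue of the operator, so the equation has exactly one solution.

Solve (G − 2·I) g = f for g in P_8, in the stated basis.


g(x) = -(1/8)x^7 + (9/16)x^6 + (195/16)x^5 - (3465/32)x^4 + (2015/16)x^3 + (94485/32)x^2 - (380979/32)x + 217317/64

write g with unknown coordinates in the stated basis and equate coefficients in (G − 2·I) g = f
solving from the highest basis element down gives g = -(1/8)x^7 + (9/16)x^6 + (195/16)x^5 - (3465/32)x^4 + (2015/16)x^3 + (94485/32)x^2 - (380979/32)x + 217317/64
check: G g = -(7/8)x^6 + (195/8)x^5 - (3465/16)x^4 + (2015/8)x^3 + (94485/16)x^2 - (380979/16)x + 217541/32
so G g − 2·g = (1/4)x^7 - 2x^6 + 7 = f ✓


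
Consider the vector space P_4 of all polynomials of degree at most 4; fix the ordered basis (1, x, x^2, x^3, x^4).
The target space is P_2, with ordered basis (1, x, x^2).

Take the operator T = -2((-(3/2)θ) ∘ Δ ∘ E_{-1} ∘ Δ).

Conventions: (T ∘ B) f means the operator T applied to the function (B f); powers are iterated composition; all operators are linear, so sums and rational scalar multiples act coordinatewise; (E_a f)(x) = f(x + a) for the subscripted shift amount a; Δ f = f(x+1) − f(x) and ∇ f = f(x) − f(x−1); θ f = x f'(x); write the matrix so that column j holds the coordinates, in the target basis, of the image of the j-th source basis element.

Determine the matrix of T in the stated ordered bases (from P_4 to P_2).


image of 1: 0
image of x: 0
image of x^2: 0
image of x^3: 18x
image of x^4: 72x^2
each image's coordinates form column j of the matrix

the matrix is [[0, 0, 0, 0, 0]; [0, 0, 0, 18, 0]; [0, 0, 0, 0, 72]] (rows listed top to bottom)


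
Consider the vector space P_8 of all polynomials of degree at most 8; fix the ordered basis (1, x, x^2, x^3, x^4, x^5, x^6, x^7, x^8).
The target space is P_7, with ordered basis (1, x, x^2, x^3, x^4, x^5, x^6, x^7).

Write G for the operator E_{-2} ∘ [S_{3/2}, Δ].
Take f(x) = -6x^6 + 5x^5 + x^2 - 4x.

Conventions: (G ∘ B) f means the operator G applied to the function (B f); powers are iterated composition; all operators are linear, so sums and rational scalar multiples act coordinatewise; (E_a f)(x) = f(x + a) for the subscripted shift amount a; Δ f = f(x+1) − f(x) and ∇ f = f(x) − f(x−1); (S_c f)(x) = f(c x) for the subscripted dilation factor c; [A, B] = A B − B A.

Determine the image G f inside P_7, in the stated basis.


Δ f = -36x^5 - 65x^4 - 70x^3 - 40x^2 - 9x - 4
S_{3/2} Δ f = -(2187/8)x^5 - (5265/16)x^4 - (945/4)x^3 - 90x^2 - (27/2)x - 4
S_{3/2} f = -(2187/32)x^6 + (1215/32)x^5 + (9/4)x^2 - 6x
Δ S_{3/2} f = -(6561/16)x^5 - (13365/16)x^4 - (15795/16)x^3 - (20655/32)x^2 - (6903/32)x - 273/8
[S_{3/2}, Δ] f = (2187/16)x^5 + (2025/4)x^4 + (12015/16)x^3 + (17775/32)x^2 + (6471/32)x + 241/8
E_{-2} [S_{3/2}, Δ] f = (2187/16)x^5 - (6885/8)x^4 + (34695/16)x^3 - (87525/32)x^2 + (55251/32)x - 6943/16

the result is g(x) = (2187/16)x^5 - (6885/8)x^4 + (34695/16)x^3 - (87525/32)x^2 + (55251/32)x - 6943/16


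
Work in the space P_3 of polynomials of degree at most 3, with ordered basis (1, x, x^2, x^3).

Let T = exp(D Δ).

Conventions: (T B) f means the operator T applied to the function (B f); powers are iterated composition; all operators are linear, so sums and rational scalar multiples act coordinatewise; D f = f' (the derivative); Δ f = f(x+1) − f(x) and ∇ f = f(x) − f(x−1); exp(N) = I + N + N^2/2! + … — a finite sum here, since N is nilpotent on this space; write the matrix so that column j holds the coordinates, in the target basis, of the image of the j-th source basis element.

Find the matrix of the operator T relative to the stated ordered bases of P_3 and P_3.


the matrix is [[1, 0, 2, 3]; [0, 1, 0, 6]; [0, 0, 1, 0]; [0, 0, 0, 1]] (rows listed top to bottom)

image of 1: 1
image of x: x
image of x^2: x^2 + 2
image of x^3: x^3 + 6x + 3
each image's coordinates form column j of the matrix


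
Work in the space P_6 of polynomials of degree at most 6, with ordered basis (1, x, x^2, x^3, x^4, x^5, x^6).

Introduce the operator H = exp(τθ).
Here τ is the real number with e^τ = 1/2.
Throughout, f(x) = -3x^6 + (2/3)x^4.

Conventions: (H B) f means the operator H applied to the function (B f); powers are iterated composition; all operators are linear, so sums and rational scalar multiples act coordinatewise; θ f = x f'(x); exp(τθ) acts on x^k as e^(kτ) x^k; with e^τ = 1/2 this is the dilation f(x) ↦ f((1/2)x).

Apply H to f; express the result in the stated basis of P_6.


the image equals g(x) = -(3/64)x^6 + (1/24)x^4

exp(τθ) x^k = e^(kτ) x^k; with e^τ = 1/2 this sends x^k to (1/2)^k x^k
x^4 ↦ 1/16 x^4
x^6 ↦ 1/64 x^6
applying this coordinatewise to f: exp(τθ) f = -(3/64)x^6 + (1/24)x^4


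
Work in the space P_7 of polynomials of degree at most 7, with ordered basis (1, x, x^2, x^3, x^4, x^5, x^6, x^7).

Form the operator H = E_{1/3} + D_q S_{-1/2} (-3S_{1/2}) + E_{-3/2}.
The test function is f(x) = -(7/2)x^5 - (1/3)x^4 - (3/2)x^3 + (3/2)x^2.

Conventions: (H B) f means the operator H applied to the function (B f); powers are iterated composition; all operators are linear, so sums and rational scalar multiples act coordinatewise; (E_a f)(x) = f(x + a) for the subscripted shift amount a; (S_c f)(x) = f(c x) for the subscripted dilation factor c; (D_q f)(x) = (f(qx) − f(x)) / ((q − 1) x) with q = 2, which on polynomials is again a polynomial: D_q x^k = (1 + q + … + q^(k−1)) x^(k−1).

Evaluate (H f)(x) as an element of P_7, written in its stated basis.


E_{1/3} f = -(7/2)x^5 - (37/6)x^4 - (35/6)x^3 - (41/27)x^2 + (19/81)x + 5/54
S_{1/2} f = -(7/64)x^5 - (1/48)x^4 - (3/16)x^3 + (3/8)x^2
(-3S_{1/2}) f = (21/64)x^5 + (1/16)x^4 + (9/16)x^3 - (9/8)x^2
S_{-1/2} (-3S_{1/2}) f = -(21/2048)x^5 + (1/256)x^4 - (9/128)x^3 - (9/32)x^2
D_q S_{-1/2} (-3S_{1/2}) f = -(651/2048)x^4 + (15/256)x^3 - (63/128)x^2 - (27/32)x
E_{-3/2} f = -(7/2)x^5 + (311/12)x^4 - (313/4)x^3 + (975/8)x^2 - (3159/32)x + 2133/64
(E_{1/3} + D_q S_{-1/2} (-3S_{1/2}) + E_{-3/2}) f = -7x^5 + (39797/2048)x^4 - (64531/768)x^3 + (414251/3456)x^2 - (128729/1296)x + 57751/1728

g(x) = -7x^5 + (39797/2048)x^4 - (64531/768)x^3 + (414251/3456)x^2 - (128729/1296)x + 57751/1728


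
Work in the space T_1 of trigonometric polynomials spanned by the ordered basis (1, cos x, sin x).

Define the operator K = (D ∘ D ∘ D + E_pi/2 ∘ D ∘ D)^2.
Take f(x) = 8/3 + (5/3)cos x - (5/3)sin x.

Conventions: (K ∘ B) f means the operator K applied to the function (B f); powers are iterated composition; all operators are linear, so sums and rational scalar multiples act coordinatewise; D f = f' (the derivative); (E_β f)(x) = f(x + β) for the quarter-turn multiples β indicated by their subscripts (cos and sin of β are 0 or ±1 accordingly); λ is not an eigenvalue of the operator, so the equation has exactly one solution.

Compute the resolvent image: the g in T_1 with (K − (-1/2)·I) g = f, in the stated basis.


the result is g(x) = 16/3 - (10/21)cos x + (10/21)sin x

write g with unknown coordinates in the stated basis and equate coefficients in (K − (-1/2)·I) g = f
solving from the highest basis element down gives g = 16/3 - (10/21)cos x + (10/21)sin x
check: K g = (40/21)cos x - (40/21)sin x
so K g − (-1/2)·g = 8/3 + (5/3)cos x - (5/3)sin x = f ✓


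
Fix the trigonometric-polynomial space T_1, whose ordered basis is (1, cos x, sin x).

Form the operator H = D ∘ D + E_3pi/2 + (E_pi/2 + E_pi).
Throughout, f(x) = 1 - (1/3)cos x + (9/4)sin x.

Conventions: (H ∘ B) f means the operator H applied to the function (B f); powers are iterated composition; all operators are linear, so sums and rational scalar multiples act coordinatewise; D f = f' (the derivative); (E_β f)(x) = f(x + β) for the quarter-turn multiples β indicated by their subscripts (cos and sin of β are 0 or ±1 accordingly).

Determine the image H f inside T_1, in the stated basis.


D f = (9/4)cos x + (1/3)sin x
D D f = (1/3)cos x - (9/4)sin x
E_3pi/2 f = 1 - (9/4)cos x - (1/3)sin x
E_pi/2 f = 1 + (9/4)cos x + (1/3)sin x
E_pi f = 1 + (1/3)cos x - (9/4)sin x
(E_pi/2 + E_pi) f = 2 + (31/12)cos x - (23/12)sin x
(D ∘ D + E_3pi/2 + (E_pi/2 + E_pi)) f = 3 + (2/3)cos x - (9/2)sin x

the image equals g(x) = 3 + (2/3)cos x - (9/2)sin x


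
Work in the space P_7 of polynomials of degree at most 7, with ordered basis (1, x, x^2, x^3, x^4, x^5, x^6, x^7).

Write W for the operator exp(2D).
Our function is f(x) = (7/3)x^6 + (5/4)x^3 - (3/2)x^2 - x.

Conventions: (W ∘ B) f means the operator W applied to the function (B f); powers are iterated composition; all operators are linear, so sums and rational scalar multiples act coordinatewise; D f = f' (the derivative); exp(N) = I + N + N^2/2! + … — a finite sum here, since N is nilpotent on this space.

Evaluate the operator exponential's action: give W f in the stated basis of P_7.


order-1 term: 28x^5 + (15/2)x^2 - 6x - 2
order-2 term: 140x^4 + 15x - 6
order-3 term: (1120/3)x^3 + 10
order-4 term: 560x^2
order-5 term: 448x
order-6 term: 448/3
the series for exp(2D) f terminates at order 6
exp(2D) f = (7/3)x^6 + 28x^5 + 140x^4 + (4495/12)x^3 + 566x^2 + 456x + 454/3

the result is g(x) = (7/3)x^6 + 28x^5 + 140x^4 + (4495/12)x^3 + 566x^2 + 456x + 454/3


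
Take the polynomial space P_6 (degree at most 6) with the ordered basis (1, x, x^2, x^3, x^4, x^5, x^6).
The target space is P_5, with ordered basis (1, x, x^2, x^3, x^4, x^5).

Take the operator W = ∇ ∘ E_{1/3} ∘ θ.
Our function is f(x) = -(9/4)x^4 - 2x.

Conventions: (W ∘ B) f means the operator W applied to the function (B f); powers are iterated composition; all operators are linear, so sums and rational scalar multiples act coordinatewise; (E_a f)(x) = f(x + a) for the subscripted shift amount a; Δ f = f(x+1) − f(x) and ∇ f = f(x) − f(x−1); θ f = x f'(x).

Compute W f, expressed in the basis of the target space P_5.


the image equals g(x) = -36x^3 + 18x^2 - 12x - 1/3

θ f = -9x^4 - 2x
E_{1/3} θ f = -9x^4 - 12x^3 - 6x^2 - (10/3)x - 7/9
∇ (E_{1/3} ∘ θ) f = -36x^3 + 18x^2 - 12x - 1/3


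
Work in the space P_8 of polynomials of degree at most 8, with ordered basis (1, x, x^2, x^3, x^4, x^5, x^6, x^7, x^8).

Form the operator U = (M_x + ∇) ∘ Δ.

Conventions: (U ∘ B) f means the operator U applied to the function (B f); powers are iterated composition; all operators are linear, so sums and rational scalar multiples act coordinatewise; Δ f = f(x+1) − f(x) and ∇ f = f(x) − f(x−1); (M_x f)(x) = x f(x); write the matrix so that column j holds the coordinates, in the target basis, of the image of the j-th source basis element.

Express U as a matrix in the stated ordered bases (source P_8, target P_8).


image of 1: 0
image of x: x
image of x^2: 2x^2 + x + 2
image of x^3: 3x^3 + 3x^2 + 7x
image of x^4: 4x^4 + 6x^3 + 16x^2 + x + 2
image of x^5: 5x^5 + 10x^4 + 30x^3 + 5x^2 + 11x
image of x^6: 6x^6 + 15x^5 + 50x^4 + 15x^3 + 36x^2 + x + 2
image of x^7: 7x^7 + 21x^6 + 77x^5 + 35x^4 + 91x^3 + 7x^2 + 15x
image of x^8: 8x^8 + 28x^7 + 112x^6 + 70x^5 + 196x^4 + 28x^3 + 64x^2 + x + 2
each image's coordinates form column j of the matrix

the matrix is [[0, 0, 2, 0, 2, 0, 2, 0, 2]; [0, 1, 1, 7, 1, 11, 1, 15, 1]; [0, 0, 2, 3, 16, 5, 36, 7, 64]; [0, 0, 0, 3, 6, 30, 15, 91, 28]; [0, 0, 0, 0, 4, 10, 50, 35, 196]; [0, 0, 0, 0, 0, 5, 15, 77, 70]; [0, 0, 0, 0, 0, 0, 6, 21, 112]; [0, 0, 0, 0, 0, 0, 0, 7, 28]; [0, 0, 0, 0, 0, 0, 0, 0, 8]] (rows listed top to bottom)


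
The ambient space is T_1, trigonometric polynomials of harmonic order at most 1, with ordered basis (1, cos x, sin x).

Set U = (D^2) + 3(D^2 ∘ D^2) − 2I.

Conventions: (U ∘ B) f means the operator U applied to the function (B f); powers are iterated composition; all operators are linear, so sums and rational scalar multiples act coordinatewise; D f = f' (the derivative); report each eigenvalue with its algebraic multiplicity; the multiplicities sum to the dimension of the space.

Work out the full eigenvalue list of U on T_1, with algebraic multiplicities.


λ = -2 (multiplicity 1), λ = 0 (multiplicity 2)

image of 1: -2
image of cos x: 0
image of sin x: 0
the matrix is diagonal; its diagonal is (-2, 0, 0)
for a triangular matrix the eigenvalues are the diagonal entries, with algebraic multiplicity their repetition count


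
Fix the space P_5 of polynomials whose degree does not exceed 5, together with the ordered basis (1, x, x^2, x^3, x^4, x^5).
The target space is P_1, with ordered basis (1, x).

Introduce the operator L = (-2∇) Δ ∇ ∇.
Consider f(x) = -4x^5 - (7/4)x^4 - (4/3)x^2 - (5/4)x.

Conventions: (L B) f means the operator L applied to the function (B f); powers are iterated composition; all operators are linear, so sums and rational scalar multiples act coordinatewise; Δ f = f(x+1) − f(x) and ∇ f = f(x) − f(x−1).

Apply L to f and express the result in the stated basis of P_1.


∇ f = -20x^4 + 33x^3 - (59/2)x^2 + (31/3)x - 13/6
∇ ∇ f = -80x^3 + 219x^2 - 238x + 557/6
Δ ∇ ∇ f = -240x^2 + 198x - 99
∇ (Δ ∇ ∇) f = -480x + 438
(-2∇) (Δ ∇ ∇) f = 960x - 876

the result is g(x) = 960x - 876


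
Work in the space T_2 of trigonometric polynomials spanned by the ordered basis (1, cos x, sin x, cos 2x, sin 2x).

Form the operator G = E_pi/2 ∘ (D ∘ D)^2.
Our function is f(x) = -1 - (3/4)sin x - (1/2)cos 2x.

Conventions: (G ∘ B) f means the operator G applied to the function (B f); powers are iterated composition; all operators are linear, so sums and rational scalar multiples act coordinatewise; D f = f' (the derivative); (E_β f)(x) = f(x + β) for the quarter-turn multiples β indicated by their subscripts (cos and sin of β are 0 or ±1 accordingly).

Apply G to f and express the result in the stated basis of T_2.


the result is g(x) = -(3/4)cos x + 8cos 2x

D f = -(3/4)cos x + sin 2x
D D f = (3/4)sin x + 2cos 2x
D (D ∘ D) f = (3/4)cos x - 4sin 2x
D D (D ∘ D) f = -(3/4)sin x - 8cos 2x
E_pi/2 (D ∘ D)^2 f = -(3/4)cos x + 8cos 2x


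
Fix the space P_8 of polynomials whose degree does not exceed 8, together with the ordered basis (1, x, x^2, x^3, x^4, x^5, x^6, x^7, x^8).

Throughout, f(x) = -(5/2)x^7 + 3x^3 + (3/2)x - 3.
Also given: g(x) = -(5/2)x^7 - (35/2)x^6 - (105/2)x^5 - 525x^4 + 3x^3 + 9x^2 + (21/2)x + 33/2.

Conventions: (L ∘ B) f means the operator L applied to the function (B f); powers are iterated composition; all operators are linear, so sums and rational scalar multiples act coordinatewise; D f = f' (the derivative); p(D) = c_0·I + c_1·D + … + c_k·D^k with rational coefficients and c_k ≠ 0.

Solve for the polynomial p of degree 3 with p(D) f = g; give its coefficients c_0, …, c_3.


D^0 f = -(5/2)x^7 + 3x^3 + (3/2)x - 3
D^1 f = -(35/2)x^6 + 9x^2 + 3/2
D^2 f = -105x^5 + 18x
D^3 f = -525x^4 + 18
matching coefficients of g against c_0 f + c_1 Df + … from the top degree down determines the c_i
solution: c_0 = 1, c_1 = 1, c_2 = 1/2, c_3 = 1

c_0 = 1, c_1 = 1, c_2 = 1/2, c_3 = 1


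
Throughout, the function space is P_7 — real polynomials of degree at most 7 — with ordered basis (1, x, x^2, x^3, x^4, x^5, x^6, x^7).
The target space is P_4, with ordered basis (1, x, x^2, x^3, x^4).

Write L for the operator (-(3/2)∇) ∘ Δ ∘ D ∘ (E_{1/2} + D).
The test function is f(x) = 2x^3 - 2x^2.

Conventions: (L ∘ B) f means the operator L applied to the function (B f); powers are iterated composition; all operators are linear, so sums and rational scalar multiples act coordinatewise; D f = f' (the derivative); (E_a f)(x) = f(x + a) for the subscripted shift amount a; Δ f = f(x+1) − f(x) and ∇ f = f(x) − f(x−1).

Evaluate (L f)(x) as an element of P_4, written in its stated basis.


E_{1/2} f = 2x^3 + x^2 - (1/2)x - 1/4
D f = 6x^2 - 4x
(E_{1/2} + D) f = 2x^3 + 7x^2 - (9/2)x - 1/4
D (E_{1/2} + D) f = 6x^2 + 14x - 9/2
Δ D (E_{1/2} + D) f = 12x + 20
∇ (Δ ∘ D) (E_{1/2} + D) f = 12
(-(3/2)∇) (Δ ∘ D) (E_{1/2} + D) f = -18

g(x) = -18


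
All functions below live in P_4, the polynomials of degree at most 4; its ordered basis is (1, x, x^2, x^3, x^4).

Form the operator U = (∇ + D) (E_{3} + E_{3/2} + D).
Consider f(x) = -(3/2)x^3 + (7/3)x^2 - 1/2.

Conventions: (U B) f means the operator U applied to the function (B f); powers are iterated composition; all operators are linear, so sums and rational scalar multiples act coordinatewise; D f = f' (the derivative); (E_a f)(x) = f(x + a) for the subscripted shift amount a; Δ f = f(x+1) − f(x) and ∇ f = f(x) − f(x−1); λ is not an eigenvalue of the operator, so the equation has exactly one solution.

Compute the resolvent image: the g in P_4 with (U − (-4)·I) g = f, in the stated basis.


g(x) = -(3/8)x^3 + (41/24)x^2 + (53/24)x - 189/32

write g with unknown coordinates in the stated basis and equate coefficients in (U − (-4)·I) g = f
solving from the highest basis element down gives g = -(3/8)x^3 + (41/24)x^2 + (53/24)x - 189/32
check: U g = -(9/2)x^2 - (53/6)x + 185/8
so U g − (-4)·g = -(3/2)x^3 + (7/3)x^2 - 1/2 = f ✓


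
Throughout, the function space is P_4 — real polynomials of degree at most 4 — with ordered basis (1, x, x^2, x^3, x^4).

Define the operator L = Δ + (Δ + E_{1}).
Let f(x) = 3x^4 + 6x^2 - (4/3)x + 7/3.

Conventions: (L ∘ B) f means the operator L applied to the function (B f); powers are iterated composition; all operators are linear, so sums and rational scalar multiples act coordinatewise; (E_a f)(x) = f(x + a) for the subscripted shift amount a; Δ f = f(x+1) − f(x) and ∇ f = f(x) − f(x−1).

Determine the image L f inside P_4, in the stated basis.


the result is g(x) = 3x^4 + 36x^3 + 60x^2 + (212/3)x + 76/3

Δ f = 12x^3 + 18x^2 + 24x + 23/3
Δ f = 12x^3 + 18x^2 + 24x + 23/3
E_{1} f = 3x^4 + 12x^3 + 24x^2 + (68/3)x + 10
(Δ + E_{1}) f = 3x^4 + 24x^3 + 42x^2 + (140/3)x + 53/3
(Δ + (Δ + E_{1})) f = 3x^4 + 36x^3 + 60x^2 + (212/3)x + 76/3


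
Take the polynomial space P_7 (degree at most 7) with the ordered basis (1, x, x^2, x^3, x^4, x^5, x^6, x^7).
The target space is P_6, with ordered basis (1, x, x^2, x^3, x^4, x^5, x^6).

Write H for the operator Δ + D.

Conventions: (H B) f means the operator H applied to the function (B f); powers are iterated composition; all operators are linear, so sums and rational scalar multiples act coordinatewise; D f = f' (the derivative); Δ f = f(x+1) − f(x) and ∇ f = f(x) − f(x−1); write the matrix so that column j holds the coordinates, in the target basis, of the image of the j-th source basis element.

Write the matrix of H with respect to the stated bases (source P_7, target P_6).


the matrix is [[0, 2, 1, 1, 1, 1, 1, 1]; [0, 0, 4, 3, 4, 5, 6, 7]; [0, 0, 0, 6, 6, 10, 15, 21]; [0, 0, 0, 0, 8, 10, 20, 35]; [0, 0, 0, 0, 0, 10, 15, 35]; [0, 0, 0, 0, 0, 0, 12, 21]; [0, 0, 0, 0, 0, 0, 0, 14]] (rows listed top to bottom)

image of 1: 0
image of x: 2
image of x^2: 4x + 1
image of x^3: 6x^2 + 3x + 1
image of x^4: 8x^3 + 6x^2 + 4x + 1
image of x^5: 10x^4 + 10x^3 + 10x^2 + 5x + 1
image of x^6: 12x^5 + 15x^4 + 20x^3 + 15x^2 + 6x + 1
image of x^7: 14x^6 + 21x^5 + 35x^4 + 35x^3 + 21x^2 + 7x + 1
each image's coordinates form column j of the matrix


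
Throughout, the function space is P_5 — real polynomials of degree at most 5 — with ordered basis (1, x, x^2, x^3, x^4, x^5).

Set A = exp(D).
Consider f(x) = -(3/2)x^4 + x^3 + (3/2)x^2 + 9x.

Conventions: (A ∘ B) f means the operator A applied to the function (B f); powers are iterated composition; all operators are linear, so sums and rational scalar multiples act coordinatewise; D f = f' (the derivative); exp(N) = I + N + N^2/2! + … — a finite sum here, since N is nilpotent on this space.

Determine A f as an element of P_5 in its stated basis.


order-1 term: -6x^3 + 3x^2 + 3x + 9
order-2 term: -9x^2 + 3x + 3/2
order-3 term: -6x + 1
order-4 term: -3/2
the series for exp(D) f terminates at order 4
exp(D) f = -(3/2)x^4 - 5x^3 - (9/2)x^2 + 9x + 10

the result is g(x) = -(3/2)x^4 - 5x^3 - (9/2)x^2 + 9x + 10


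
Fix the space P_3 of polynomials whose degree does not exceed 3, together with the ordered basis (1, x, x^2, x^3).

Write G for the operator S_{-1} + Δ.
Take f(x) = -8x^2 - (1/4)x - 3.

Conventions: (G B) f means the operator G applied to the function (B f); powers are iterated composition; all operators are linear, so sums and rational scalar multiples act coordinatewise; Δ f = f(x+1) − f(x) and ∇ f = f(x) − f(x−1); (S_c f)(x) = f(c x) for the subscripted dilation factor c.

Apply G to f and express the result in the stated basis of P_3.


S_{-1} f = -8x^2 + (1/4)x - 3
Δ f = -16x - 33/4
(S_{-1} + Δ) f = -8x^2 - (63/4)x - 45/4

the result is g(x) = -8x^2 - (63/4)x - 45/4


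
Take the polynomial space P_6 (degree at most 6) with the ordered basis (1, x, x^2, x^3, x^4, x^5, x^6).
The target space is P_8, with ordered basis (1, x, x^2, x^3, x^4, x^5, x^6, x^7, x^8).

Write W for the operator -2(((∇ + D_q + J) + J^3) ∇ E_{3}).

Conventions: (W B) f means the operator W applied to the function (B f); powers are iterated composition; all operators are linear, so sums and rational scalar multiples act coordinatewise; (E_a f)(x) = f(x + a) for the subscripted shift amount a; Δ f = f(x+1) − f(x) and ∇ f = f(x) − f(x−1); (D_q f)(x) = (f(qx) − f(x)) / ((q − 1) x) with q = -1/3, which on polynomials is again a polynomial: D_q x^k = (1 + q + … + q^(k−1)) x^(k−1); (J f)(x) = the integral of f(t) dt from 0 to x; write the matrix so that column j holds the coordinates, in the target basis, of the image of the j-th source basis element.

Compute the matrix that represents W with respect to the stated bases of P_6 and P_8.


image of 1: 0
image of x: -(1/3)x^3 - 2x
image of x^2: -(1/6)x^4 - (5/3)x^3 - 2x^2 - 10x - 8
image of x^3: -(1/10)x^5 - (5/4)x^4 - (25/3)x^3 - 15x^2 - 54x - 54
image of x^4: -(1/15)x^6 - x^5 - (25/3)x^4 - (125/3)x^3 - (956/9)x^2 - 266x - 252
image of x^5: -(1/21)x^7 - (5/6)x^6 - (25/3)x^5 - (625/12)x^4 - (6599/27)x^3 - (5785/9)x^2 - (3526/3)x - 1010
image of x^6: -(1/28)x^8 - (5/7)x^7 - (25/3)x^6 - (125/2)x^5 - (19685/54)x^4 - (13165/9)x^3 - (30214/9)x^2 - 4790x - 3736
each image's coordinates form column j of the matrix

the matrix is [[0, 0, -8, -54, -252, -1010, -3736]; [0, -2, -10, -54, -266, -3526/3, -4790]; [0, 0, -2, -15, -956/9, -5785/9, -30214/9]; [0, -1/3, -5/3, -25/3, -125/3, -6599/27, -13165/9]; [0, 0, -1/6, -5/4, -25/3, -625/12, -19685/54]; [0, 0, 0, -1/10, -1, -25/3, -125/2]; [0, 0, 0, 0, -1/15, -5/6, -25/3]; [0, 0, 0, 0, 0, -1/21, -5/7]; [0, 0, 0, 0, 0, 0, -1/28]] (rows listed top to bottom)


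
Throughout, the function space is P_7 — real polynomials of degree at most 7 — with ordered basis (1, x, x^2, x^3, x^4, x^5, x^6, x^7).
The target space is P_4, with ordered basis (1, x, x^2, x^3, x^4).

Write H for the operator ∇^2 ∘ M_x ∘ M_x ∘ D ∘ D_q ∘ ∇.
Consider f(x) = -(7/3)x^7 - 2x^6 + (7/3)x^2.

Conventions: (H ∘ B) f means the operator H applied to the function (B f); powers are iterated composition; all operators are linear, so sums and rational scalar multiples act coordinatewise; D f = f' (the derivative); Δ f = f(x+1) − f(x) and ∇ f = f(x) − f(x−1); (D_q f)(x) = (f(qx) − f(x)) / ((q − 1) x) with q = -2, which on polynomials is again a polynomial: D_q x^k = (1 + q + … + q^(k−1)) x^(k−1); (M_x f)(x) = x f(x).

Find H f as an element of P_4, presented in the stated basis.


g(x) = 51450x^4 - 173240x^3 + 271770x^2 - 211840x + 66878

∇ f = -(49/3)x^6 + 37x^5 - (155/3)x^4 + (125/3)x^3 - 19x^2 + 9x - 8/3
D_q ∇ f = 343x^5 + 407x^4 + (775/3)x^3 + 125x^2 + 19x + 9
D (D_q ∘ ∇) f = 1715x^4 + 1628x^3 + 775x^2 + 250x + 19
M_x D (D_q ∘ ∇) f = 1715x^5 + 1628x^4 + 775x^3 + 250x^2 + 19x
M_x (M_x ∘ D) (D_q ∘ ∇) f = 1715x^6 + 1628x^5 + 775x^4 + 250x^3 + 19x^2
∇ M_x (M_x ∘ D) (D_q ∘ ∇) f = 10290x^5 - 17585x^4 + 21120x^3 - 13345x^2 + 4538x - 631
∇ ∇ M_x (M_x ∘ D) (D_q ∘ ∇) f = 51450x^4 - 173240x^3 + 271770x^2 - 211840x + 66878


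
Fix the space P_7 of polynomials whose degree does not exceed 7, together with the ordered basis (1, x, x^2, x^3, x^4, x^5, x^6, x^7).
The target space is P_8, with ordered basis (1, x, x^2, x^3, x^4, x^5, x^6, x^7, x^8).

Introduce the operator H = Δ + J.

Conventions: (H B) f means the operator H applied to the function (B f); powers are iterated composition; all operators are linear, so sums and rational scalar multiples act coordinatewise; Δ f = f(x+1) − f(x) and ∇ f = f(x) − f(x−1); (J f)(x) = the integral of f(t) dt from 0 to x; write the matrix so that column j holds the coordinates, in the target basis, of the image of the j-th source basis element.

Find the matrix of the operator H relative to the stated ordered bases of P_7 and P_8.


the matrix is [[0, 1, 1, 1, 1, 1, 1, 1]; [1, 0, 2, 3, 4, 5, 6, 7]; [0, 1/2, 0, 3, 6, 10, 15, 21]; [0, 0, 1/3, 0, 4, 10, 20, 35]; [0, 0, 0, 1/4, 0, 5, 15, 35]; [0, 0, 0, 0, 1/5, 0, 6, 21]; [0, 0, 0, 0, 0, 1/6, 0, 7]; [0, 0, 0, 0, 0, 0, 1/7, 0]; [0, 0, 0, 0, 0, 0, 0, 1/8]] (rows listed top to bottom)

image of 1: x
image of x: (1/2)x^2 + 1
image of x^2: (1/3)x^3 + 2x + 1
image of x^3: (1/4)x^4 + 3x^2 + 3x + 1
image of x^4: (1/5)x^5 + 4x^3 + 6x^2 + 4x + 1
image of x^5: (1/6)x^6 + 5x^4 + 10x^3 + 10x^2 + 5x + 1
image of x^6: (1/7)x^7 + 6x^5 + 15x^4 + 20x^3 + 15x^2 + 6x + 1
image of x^7: (1/8)x^8 + 7x^6 + 21x^5 + 35x^4 + 35x^3 + 21x^2 + 7x + 1
each image's coordinates form column j of the matrix


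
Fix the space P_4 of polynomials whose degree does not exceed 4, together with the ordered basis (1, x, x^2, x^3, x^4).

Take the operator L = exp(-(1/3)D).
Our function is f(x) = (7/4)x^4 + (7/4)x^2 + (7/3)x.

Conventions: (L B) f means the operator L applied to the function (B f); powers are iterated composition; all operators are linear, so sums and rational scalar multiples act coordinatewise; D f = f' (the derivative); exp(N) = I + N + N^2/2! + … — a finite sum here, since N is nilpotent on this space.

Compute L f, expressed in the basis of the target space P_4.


g(x) = (7/4)x^4 - (7/3)x^3 + (35/12)x^2 + (49/54)x - 91/162

order-1 term: -(7/3)x^3 - (7/6)x - 7/9
order-2 term: (7/6)x^2 + 7/36
order-3 term: -(7/27)x
order-4 term: 7/324
the series for exp(-(1/3)D) f terminates at order 4
exp(-(1/3)D) f = (7/4)x^4 - (7/3)x^3 + (35/12)x^2 + (49/54)x - 91/162


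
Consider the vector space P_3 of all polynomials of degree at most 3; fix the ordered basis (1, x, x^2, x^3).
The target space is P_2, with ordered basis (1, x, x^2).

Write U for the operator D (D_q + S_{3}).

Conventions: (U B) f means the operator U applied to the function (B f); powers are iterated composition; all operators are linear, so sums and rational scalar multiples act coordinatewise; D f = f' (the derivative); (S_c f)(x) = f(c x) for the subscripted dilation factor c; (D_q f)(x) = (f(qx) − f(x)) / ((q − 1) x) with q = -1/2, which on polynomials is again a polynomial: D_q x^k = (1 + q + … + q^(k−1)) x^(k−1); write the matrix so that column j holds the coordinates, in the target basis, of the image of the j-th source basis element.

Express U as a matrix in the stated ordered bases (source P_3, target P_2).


image of 1: 0
image of x: 3
image of x^2: 18x + 1/2
image of x^3: 81x^2 + (3/2)x
each image's coordinates form column j of the matrix

the matrix is [[0, 3, 1/2, 0]; [0, 0, 18, 3/2]; [0, 0, 0, 81]] (rows listed top to bottom)


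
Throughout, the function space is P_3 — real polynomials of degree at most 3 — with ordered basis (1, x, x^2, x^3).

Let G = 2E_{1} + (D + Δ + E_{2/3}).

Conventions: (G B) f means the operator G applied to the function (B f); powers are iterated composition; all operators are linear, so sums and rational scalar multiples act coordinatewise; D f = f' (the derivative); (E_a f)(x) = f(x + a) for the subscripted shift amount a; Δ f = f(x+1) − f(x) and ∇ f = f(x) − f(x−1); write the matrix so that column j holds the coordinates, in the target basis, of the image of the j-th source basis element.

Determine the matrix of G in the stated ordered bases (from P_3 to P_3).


image of 1: 3
image of x: 3x + 14/3
image of x^2: 3x^2 + (28/3)x + 31/9
image of x^3: 3x^3 + 14x^2 + (31/3)x + 89/27
each image's coordinates form column j of the matrix

the matrix is [[3, 14/3, 31/9, 89/27]; [0, 3, 28/3, 31/3]; [0, 0, 3, 14]; [0, 0, 0, 3]] (rows listed top to bottom)


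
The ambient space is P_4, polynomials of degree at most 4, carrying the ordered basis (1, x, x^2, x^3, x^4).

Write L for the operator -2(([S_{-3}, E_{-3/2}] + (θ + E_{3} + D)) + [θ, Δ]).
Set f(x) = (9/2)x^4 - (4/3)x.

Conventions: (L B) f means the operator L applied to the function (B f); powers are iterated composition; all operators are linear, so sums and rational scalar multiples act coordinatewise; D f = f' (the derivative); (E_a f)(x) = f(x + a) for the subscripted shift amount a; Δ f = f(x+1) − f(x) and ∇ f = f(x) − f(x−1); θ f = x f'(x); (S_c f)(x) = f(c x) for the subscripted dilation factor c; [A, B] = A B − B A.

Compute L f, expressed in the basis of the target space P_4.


the image equals g(x) = -45x^4 - 5940x^3 + 8370x^2 - (33194/3)x + 2944

E_{-3/2} f = (9/2)x^4 - 27x^3 + (243/4)x^2 - (745/12)x + 793/32
S_{-3} E_{-3/2} f = (729/2)x^4 + 729x^3 + (2187/4)x^2 + (745/4)x + 793/32
S_{-3} f = (729/2)x^4 + 4x
E_{-3/2} S_{-3} f = (729/2)x^4 - 2187x^3 + (19683/4)x^2 - (19667/4)x + 58857/32
[S_{-3}, E_{-3/2}] f = 2916x^3 - 4374x^2 + 5103x - 3629/2
θ f = 18x^4 - (4/3)x
E_{3} f = (9/2)x^4 + 54x^3 + 243x^2 + (1454/3)x + 721/2
D f = 18x^3 - 4/3
(θ + E_{3} + D) f = (45/2)x^4 + 72x^3 + 243x^2 + (1450/3)x + 2155/6
([S_{-3}, E_{-3/2}] + (θ + E_{3} + D)) f = (45/2)x^4 + 2988x^3 - 4131x^2 + (16759/3)x - 4366/3
Δ f = 18x^3 + 27x^2 + 18x + 19/6
θ Δ f = 54x^3 + 54x^2 + 18x
θ f = 18x^4 - (4/3)x
Δ θ f = 72x^3 + 108x^2 + 72x + 50/3
[θ, Δ] f = -18x^3 - 54x^2 - 54x - 50/3
(([S_{-3}, E_{-3/2}] + (θ + E_{3} + D)) + [θ, Δ]) f = (45/2)x^4 + 2970x^3 - 4185x^2 + (16597/3)x - 1472
(-2(([S_{-3}, E_{-3/2}] + (θ + E_{3} + D)) + [θ, Δ])) f = -45x^4 - 5940x^3 + 8370x^2 - (33194/3)x + 2944


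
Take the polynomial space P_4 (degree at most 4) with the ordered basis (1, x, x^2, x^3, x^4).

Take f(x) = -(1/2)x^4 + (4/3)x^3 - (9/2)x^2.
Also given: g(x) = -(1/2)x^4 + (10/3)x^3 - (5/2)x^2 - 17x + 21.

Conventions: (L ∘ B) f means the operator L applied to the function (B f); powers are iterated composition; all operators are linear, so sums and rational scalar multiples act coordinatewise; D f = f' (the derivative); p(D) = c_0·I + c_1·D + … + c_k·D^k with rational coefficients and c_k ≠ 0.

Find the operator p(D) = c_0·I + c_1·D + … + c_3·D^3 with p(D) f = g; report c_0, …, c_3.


c_0 = 1, c_1 = -1, c_2 = -1, c_3 = 3/2

D^0 f = -(1/2)x^4 + (4/3)x^3 - (9/2)x^2
D^1 f = -2x^3 + 4x^2 - 9x
D^2 f = -6x^2 + 8x - 9
D^3 f = -12x + 8
matching coefficients of g against c_0 f + c_1 Df + … from the top degree down determines the c_i
solution: c_0 = 1, c_1 = -1, c_2 = -1, c_3 = 3/2


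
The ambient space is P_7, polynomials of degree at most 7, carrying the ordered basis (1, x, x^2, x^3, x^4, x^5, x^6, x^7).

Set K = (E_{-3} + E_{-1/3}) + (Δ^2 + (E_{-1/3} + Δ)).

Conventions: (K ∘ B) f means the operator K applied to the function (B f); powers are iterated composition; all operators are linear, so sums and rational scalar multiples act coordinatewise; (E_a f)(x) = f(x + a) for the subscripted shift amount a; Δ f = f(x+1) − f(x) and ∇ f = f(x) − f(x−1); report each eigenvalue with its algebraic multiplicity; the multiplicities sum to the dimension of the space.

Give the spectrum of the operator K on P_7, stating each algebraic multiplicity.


λ = 3 (multiplicity 8)

image of 1: 3
image of x: 3x - 8/3
image of x^2: 3x^2 - (16/3)x + 110/9
image of x^3: 3x^3 - 8x^2 + (110/3)x - 542/27
image of x^4: 3x^4 - (32/3)x^3 + (220/3)x^2 - (2168/27)x + 7778/81
image of x^5: 3x^5 - (40/3)x^4 + (1100/9)x^3 - (5420/27)x^2 + (38890/81)x - 51518/243
image of x^6: 3x^6 - 16x^5 + (550/3)x^4 - (10840/27)x^3 + (38890/27)x^2 - (103036/81)x + 577370/729
image of x^7: 3x^7 - (56/3)x^6 + (770/3)x^5 - (18970/27)x^4 + (272230/81)x^3 - (360626/81)x^2 + (4041590/729)x - 4505222/2187
the matrix is upper triangular; its diagonal is (3, 3, 3, 3, 3, 3, 3, 3)
for a triangular matrix the eigenvalues are the diagonal entries, with algebraic multiplicity their repetition count


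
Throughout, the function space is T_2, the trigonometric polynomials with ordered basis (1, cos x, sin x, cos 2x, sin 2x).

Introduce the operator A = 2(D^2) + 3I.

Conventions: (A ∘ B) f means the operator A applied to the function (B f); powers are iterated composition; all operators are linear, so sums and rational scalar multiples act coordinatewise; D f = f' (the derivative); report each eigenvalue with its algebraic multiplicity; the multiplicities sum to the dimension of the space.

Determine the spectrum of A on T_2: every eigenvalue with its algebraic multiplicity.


λ = -5 (multiplicity 2), λ = 1 (multiplicity 2), λ = 3 (multiplicity 1)

image of 1: 3
image of cos x: cos x
image of sin x: sin x
image of cos 2x: -5cos 2x
image of sin 2x: -5sin 2x
the matrix is diagonal; its diagonal is (3, 1, 1, -5, -5)
for a triangular matrix the eigenvalues are the diagonal entries, with algebraic multiplicity their repetition count


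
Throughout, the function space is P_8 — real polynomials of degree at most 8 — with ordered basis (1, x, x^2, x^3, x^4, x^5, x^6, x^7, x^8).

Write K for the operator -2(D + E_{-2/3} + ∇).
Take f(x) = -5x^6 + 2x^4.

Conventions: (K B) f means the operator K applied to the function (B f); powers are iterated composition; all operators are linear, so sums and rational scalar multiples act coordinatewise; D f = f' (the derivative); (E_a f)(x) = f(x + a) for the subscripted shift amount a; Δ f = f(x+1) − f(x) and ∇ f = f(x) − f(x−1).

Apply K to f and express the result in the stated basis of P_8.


the result is g(x) = 10x^6 + 80x^5 - (262/3)x^4 + (3224/27)x^3 - (2890/27)x^2 + (3308/81)x - 4310/729

D f = -30x^5 + 8x^3
E_{-2/3} f = -5x^6 + 20x^5 - (94/3)x^4 + (656/27)x^3 - (256/27)x^2 + (128/81)x - 32/729
∇ f = -30x^5 + 75x^4 - 92x^3 + 63x^2 - 22x + 3
(D + E_{-2/3} + ∇) f = -5x^6 - 40x^5 + (131/3)x^4 - (1612/27)x^3 + (1445/27)x^2 - (1654/81)x + 2155/729
(-2(D + E_{-2/3} + ∇)) f = 10x^6 + 80x^5 - (262/3)x^4 + (3224/27)x^3 - (2890/27)x^2 + (3308/81)x - 4310/729


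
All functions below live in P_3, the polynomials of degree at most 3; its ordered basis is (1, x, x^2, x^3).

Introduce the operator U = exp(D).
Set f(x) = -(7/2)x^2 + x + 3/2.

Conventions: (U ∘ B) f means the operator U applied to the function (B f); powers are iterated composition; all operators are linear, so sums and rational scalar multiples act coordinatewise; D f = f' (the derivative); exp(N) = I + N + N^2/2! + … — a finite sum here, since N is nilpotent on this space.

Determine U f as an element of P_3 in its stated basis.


g(x) = -(7/2)x^2 - 6x - 1

order-1 term: -7x + 1
order-2 term: -7/2
the series for exp(D) f terminates at order 2
exp(D) f = -(7/2)x^2 - 6x - 1


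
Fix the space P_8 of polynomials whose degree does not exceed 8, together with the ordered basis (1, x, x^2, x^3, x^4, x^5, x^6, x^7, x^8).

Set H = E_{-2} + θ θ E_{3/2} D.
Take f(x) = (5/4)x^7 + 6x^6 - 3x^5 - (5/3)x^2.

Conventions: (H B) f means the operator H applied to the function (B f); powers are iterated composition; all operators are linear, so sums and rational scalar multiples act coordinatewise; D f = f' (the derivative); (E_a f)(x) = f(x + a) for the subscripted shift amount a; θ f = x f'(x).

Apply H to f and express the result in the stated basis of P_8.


E_{-2} f = (5/4)x^7 - (23/2)x^6 + 30x^5 + 40x^4 - 380x^3 + (2515/3)x^2 - (2476/3)x + 940/3
D f = (35/4)x^6 + 36x^5 - 15x^4 - (10/3)x
E_{3/2} D f = (35/4)x^6 + (459/4)x^5 + (8805/16)x^4 + (10485/8)x^3 + (107325/64)x^2 + (211985/192)x + 74779/256
θ E_{3/2} D f = (105/2)x^6 + (2295/4)x^5 + (8805/4)x^4 + (31455/8)x^3 + (107325/32)x^2 + (211985/192)x
θ θ E_{3/2} D f = 315x^6 + (11475/4)x^5 + 8805x^4 + (94365/8)x^3 + (107325/16)x^2 + (211985/192)x
(E_{-2} + θ θ E_{3/2} D) f = (5/4)x^7 + (607/2)x^6 + (11595/4)x^5 + 8845x^4 + (91325/8)x^3 + (362215/48)x^2 + (53521/192)x + 940/3

g(x) = (5/4)x^7 + (607/2)x^6 + (11595/4)x^5 + 8845x^4 + (91325/8)x^3 + (362215/48)x^2 + (53521/192)x + 940/3
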